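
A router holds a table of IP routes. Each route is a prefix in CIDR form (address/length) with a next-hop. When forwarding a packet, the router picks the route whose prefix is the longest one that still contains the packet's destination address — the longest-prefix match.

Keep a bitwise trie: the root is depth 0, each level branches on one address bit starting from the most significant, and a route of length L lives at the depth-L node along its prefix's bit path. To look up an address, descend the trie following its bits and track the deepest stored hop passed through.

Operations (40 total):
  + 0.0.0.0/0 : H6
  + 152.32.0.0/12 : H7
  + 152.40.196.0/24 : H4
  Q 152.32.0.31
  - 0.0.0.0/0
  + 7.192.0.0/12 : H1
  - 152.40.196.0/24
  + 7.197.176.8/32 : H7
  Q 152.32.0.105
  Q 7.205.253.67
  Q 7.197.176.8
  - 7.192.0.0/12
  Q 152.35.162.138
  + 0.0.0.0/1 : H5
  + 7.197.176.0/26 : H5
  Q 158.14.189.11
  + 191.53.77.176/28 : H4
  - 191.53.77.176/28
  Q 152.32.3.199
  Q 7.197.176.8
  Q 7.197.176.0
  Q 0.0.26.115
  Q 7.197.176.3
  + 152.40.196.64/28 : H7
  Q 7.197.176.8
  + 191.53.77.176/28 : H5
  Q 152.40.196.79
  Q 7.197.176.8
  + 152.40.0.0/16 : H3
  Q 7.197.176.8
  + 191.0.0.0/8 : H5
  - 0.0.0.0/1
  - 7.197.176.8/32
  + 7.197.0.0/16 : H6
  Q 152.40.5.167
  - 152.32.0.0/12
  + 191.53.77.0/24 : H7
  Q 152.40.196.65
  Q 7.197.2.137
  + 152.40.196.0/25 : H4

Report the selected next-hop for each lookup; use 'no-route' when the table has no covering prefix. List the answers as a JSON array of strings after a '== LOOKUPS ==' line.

Trace:
  + 0.0.0.0/0 (H6) depth=0
  + 152.32.0.0/12 (H7) depth=12
  + 152.40.196.0/24 (H4) depth=24
  ? 152.32.0.31  path d0:H6→d1:-→d2:-→d3:-→d4:-→d5:-→d6:-→d7:-→d8:-→d9:-→d10:-→d11:-→d12:H7  best=H7
  del 0.0.0.0/0 (clear depth 0)
  + 7.192.0.0/12 (H1) depth=12
  del 152.40.196.0/24 (clear depth 24)
  + 7.197.176.8/32 (H7) depth=32
  ? 152.32.0.105  path d0:-→d1:-→d2:-→d3:-→d4:-→d5:-→d6:-→d7:-→d8:-→d9:-→d10:-→d11:-→d12:H7  best=H7
  ? 7.205.253.67  path d0:-→d1:-→d2:-→d3:-→d4:-→d5:-→d6:-→d7:-→d8:-→d9:-→d10:-→d11:-→d12:H1  best=H1
  ? 7.197.176.8  path d0:-→d1:-→d2:-→d3:-→d4:-→d5:-→d6:-→d7:-→d8:-→d9:-→d10:-→d11:-→d12:H1→d13:-→d14:-→d15:-→d16:-→d17:-→d18:-→d19:-→d20:-→d21:-→d22:-→d23:-→d24:-→d25:-→d26:-→d27:-→d28:-→d29:-→d30:-→d31:-→d32:H7  best=H7
  del 7.192.0.0/12 (clear depth 12)
  ? 152.35.162.138  path d0:-→d1:-→d2:-→d3:-→d4:-→d5:-→d6:-→d7:-→d8:-→d9:-→d10:-→d11:-→d12:H7  best=H7
  + 0.0.0.0/1 (H5) depth=1
  + 7.197.176.0/26 (H5) depth=26
  ? 158.14.189.11  path d0:-→d1:-→d2:-→d3:-→d4:-→d5:-  best=no-route
  + 191.53.77.176/28 (H4) depth=28
  del 191.53.77.176/28 (clear depth 28)
  ? 152.32.3.199  path d0:-→d1:-→d2:-→d3:-→d4:-→d5:-→d6:-→d7:-→d8:-→d9:-→d10:-→d11:-→d12:H7  best=H7
  ? 7.197.176.8  path d0:-→d1:H5→d2:-→d3:-→d4:-→d5:-→d6:-→d7:-→d8:-→d9:-→d10:-→d11:-→d12:-→d13:-→d14:-→d15:-→d16:-→d17:-→d18:-→d19:-→d20:-→d21:-→d22:-→d23:-→d24:-→d25:-→d26:H5→d27:-→d28:-→d29:-→d30:-→d31:-→d32:H7  best=H7
  ? 7.197.176.0  path d0:-→d1:H5→d2:-→d3:-→d4:-→d5:-→d6:-→d7:-→d8:-→d9:-→d10:-→d11:-→d12:-→d13:-→d14:-→d15:-→d16:-→d17:-→d18:-→d19:-→d20:-→d21:-→d22:-→d23:-→d24:-→d25:-→d26:H5→d27:-→d28:-  best=H5
  ? 0.0.26.115  path d0:-→d1:H5→d2:-→d3:-→d4:-→d5:-  best=H5
  ? 7.197.176.3  path d0:-→d1:H5→d2:-→d3:-→d4:-→d5:-→d6:-→d7:-→d8:-→d9:-→d10:-→d11:-→d12:-→d13:-→d14:-→d15:-→d16:-→d17:-→d18:-→d19:-→d20:-→d21:-→d22:-→d23:-→d24:-→d25:-→d26:H5→d27:-→d28:-  best=H5
  + 152.40.196.64/28 (H7) depth=28
  ? 7.197.176.8  path d0:-→d1:H5→d2:-→d3:-→d4:-→d5:-→d6:-→d7:-→d8:-→d9:-→d10:-→d11:-→d12:-→d13:-→d14:-→d15:-→d16:-→d17:-→d18:-→d19:-→d20:-→d21:-→d22:-→d23:-→d24:-→d25:-→d26:H5→d27:-→d28:-→d29:-→d30:-→d31:-→d32:H7  best=H7
  + 191.53.77.176/28 (H5) depth=28
  ? 152.40.196.79  path d0:-→d1:-→d2:-→d3:-→d4:-→d5:-→d6:-→d7:-→d8:-→d9:-→d10:-→d11:-→d12:H7→d13:-→d14:-→d15:-→d16:-→d17:-→d18:-→d19:-→d20:-→d21:-→d22:-→d23:-→d24:-→d25:-→d26:-→d27:-→d28:H7  best=H7
  ? 7.197.176.8  path d0:-→d1:H5→d2:-→d3:-→d4:-→d5:-→d6:-→d7:-→d8:-→d9:-→d10:-→d11:-→d12:-→d13:-→d14:-→d15:-→d16:-→d17:-→d18:-→d19:-→d20:-→d21:-→d22:-→d23:-→d24:-→d25:-→d26:H5→d27:-→d28:-→d29:-→d30:-→d31:-→d32:H7  best=H7
  + 152.40.0.0/16 (H3) depth=16
  ? 7.197.176.8  path d0:-→d1:H5→d2:-→d3:-→d4:-→d5:-→d6:-→d7:-→d8:-→d9:-→d10:-→d11:-→d12:-→d13:-→d14:-→d15:-→d16:-→d17:-→d18:-→d19:-→d20:-→d21:-→d22:-→d23:-→d24:-→d25:-→d26:H5→d27:-→d28:-→d29:-→d30:-→d31:-→d32:H7  best=H7
  + 191.0.0.0/8 (H5) depth=8
  del 0.0.0.0/1 (clear depth 1)
  del 7.197.176.8/32 (clear depth 32)
  + 7.197.0.0/16 (H6) depth=16
  ? 152.40.5.167  path d0:-→d1:-→d2:-→d3:-→d4:-→d5:-→d6:-→d7:-→d8:-→d9:-→d10:-→d11:-→d12:H7→d13:-→d14:-→d15:-→d16:H3  best=H3
  del 152.32.0.0/12 (clear depth 12)
  + 191.53.77.0/24 (H7) depth=24
  ? 152.40.196.65  path d0:-→d1:-→d2:-→d3:-→d4:-→d5:-→d6:-→d7:-→d8:-→d9:-→d10:-→d11:-→d12:-→d13:-→d14:-→d15:-→d16:H3→d17:-→d18:-→d19:-→d20:-→d21:-→d22:-→d23:-→d24:-→d25:-→d26:-→d27:-→d28:H7  best=H7
  ? 7.197.2.137  path d0:-→d1:-→d2:-→d3:-→d4:-→d5:-→d6:-→d7:-→d8:-→d9:-→d10:-→d11:-→d12:-→d13:-→d14:-→d15:-→d16:H6  best=H6
  + 152.40.196.0/25 (H4) depth=25

== LOOKUPS ==
["H7","H7","H1","H7","H7","no-route","H7","H7","H5","H5","H5","H7","H7","H7","H7","H3","H7","H6"]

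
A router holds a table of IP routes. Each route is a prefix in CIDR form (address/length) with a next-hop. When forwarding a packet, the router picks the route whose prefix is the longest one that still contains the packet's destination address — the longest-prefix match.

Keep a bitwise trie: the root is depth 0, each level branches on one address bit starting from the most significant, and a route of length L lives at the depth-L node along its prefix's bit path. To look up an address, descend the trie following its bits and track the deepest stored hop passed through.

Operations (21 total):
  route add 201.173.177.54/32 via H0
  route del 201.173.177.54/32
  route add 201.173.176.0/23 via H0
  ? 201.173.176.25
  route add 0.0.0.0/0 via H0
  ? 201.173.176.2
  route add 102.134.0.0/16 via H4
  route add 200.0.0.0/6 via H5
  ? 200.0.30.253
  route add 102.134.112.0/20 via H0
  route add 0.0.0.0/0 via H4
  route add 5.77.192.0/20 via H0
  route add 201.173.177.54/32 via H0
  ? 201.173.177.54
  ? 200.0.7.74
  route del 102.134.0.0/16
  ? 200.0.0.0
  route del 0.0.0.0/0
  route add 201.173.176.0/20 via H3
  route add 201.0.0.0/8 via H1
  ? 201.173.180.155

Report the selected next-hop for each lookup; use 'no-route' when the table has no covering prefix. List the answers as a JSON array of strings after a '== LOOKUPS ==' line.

Trace:
  + 201.173.177.54/32 (H0) depth=32
  - 201.173.177.54/32 clear@32
  + 201.173.176.0/23 (H0) depth=23
  Q 201.173.176.25: descend 11001001101011011011000 ; hops seen [H0] ; pick H0
  + 0.0.0.0/0 (H0) depth=0
  Q 201.173.176.2: descend 11001001101011011011000 ; hops seen [H0,H0] ; pick H0
  + 102.134.0.0/16 (H4) depth=16
  + 200.0.0.0/6 (H5) depth=6
  Q 200.0.30.253: descend 1100100 ; hops seen [H0,H5] ; pick H5
  + 102.134.112.0/20 (H0) depth=20
  + 0.0.0.0/0 (H4) depth=0
  + 5.77.192.0/20 (H0) depth=20
  + 201.173.177.54/32 (H0) depth=32
  Q 201.173.177.54: descend 11001001101011011011000100110110 ; hops seen [H4,H5,H0,H0] ; pick H0
  Q 200.0.7.74: descend 1100100 ; hops seen [H4,H5] ; pick H5
  - 102.134.0.0/16 clear@16
  Q 200.0.0.0: descend 1100100 ; hops seen [H4,H5] ; pick H5
  - 0.0.0.0/0 clear@0
  + 201.173.176.0/20 (H3) depth=20
  + 201.0.0.0/8 (H1) depth=8
  Q 201.173.180.155: descend 110010011010110110110 ; hops seen [H5,H1,H3] ; pick H3

== LOOKUPS ==
["H0","H0","H5","H0","H5","H5","H3"]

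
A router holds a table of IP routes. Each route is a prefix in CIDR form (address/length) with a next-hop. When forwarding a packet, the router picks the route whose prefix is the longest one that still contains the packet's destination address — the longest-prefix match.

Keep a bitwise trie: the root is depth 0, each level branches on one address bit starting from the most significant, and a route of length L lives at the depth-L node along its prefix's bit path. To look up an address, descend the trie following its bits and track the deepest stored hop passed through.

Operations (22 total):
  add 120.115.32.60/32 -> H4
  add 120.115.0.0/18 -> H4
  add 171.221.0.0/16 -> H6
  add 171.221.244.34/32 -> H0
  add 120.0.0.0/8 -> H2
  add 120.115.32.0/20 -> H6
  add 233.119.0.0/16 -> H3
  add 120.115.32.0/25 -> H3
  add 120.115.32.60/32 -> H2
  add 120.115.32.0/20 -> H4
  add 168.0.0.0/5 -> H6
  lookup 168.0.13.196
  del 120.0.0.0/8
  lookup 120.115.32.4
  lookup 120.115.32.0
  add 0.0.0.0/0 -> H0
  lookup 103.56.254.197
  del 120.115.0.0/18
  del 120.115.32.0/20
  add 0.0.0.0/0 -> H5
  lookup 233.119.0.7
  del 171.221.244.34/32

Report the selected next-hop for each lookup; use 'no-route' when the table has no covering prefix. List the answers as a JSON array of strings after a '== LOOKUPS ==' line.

Apply in order:
  add 120.115.32.60/32 -> H4 at depth 32
  add 120.115.0.0/18 -> H4 at depth 18
  add 171.221.0.0/16 -> H6 at depth 16
  add 171.221.244.34/32 -> H0 at depth 32
  add 120.0.0.0/8 -> H2 at depth 8
  add 120.115.32.0/20 -> H6 at depth 20
  add 233.119.0.0/16 -> H3 at depth 16
  add 120.115.32.0/25 -> H3 at depth 25
  add 120.115.32.60/32 -> H2 at depth 32
  add 120.115.32.0/20 -> H4 at depth 20
  add 168.0.0.0/5 -> H6 at depth 5
  Q 168.0.13.196: descend 101010 ; hops seen [H6] ; pick H6
  - 120.0.0.0/8 clear@8
  Q 120.115.32.4: descend 01111000011100110010000000 ; hops seen [H4,H4,H3] ; pick H3
  Q 120.115.32.0: descend 01111000011100110010000000 ; hops seen [H4,H4,H3] ; pick H3
  add 0.0.0.0/0 -> H0 at depth 0
  Q 103.56.254.197: descend 011 ; hops seen [H0] ; pick H0
  - 120.115.0.0/18 clear@18
  - 120.115.32.0/20 clear@20
  add 0.0.0.0/0 -> H5 at depth 0
  Q 233.119.0.7: descend 1110100101110111 ; hops seen [H5,H3] ; pick H3
  - 171.221.244.34/32 clear@32

== LOOKUPS ==
["H6","H3","H3","H0","H3"]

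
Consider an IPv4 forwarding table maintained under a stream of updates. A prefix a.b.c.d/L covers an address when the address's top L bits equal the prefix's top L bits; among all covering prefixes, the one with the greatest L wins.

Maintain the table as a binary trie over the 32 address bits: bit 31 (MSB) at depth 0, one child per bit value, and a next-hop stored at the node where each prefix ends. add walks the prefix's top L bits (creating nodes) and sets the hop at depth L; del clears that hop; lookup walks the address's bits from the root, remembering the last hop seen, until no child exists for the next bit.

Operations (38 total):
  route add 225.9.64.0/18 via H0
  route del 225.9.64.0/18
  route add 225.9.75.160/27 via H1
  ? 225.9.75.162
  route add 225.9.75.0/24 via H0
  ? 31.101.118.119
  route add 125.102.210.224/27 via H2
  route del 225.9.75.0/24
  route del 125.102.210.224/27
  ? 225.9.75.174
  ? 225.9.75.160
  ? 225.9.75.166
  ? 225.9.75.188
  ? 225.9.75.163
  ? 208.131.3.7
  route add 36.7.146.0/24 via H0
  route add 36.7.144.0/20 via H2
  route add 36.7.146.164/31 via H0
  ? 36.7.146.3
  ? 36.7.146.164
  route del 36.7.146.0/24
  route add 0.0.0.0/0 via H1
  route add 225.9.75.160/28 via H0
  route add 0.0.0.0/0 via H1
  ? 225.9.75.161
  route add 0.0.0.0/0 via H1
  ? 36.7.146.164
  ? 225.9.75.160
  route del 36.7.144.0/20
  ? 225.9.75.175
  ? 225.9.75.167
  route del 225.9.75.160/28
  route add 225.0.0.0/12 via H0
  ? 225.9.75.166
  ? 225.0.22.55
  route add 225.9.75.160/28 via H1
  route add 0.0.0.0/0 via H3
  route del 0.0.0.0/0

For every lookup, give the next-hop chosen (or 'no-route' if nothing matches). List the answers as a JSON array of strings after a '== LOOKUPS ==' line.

Trace:
  add 225.9.64.0/18 -> H0 at depth 18
  - 225.9.64.0/18 clear@18
  add 225.9.75.160/27 -> H1 at depth 27
  lookup 225.9.75.162: bits 111000010000100101001011101 walk d0:-→d1:-→d2:-→d3:-→d4:-→d5:-→d6:-→d7:-→d8:-→d9:-→d10:-→d11:-→d12:-→d13:-→d14:-→d15:-→d16:-→d17:-→d18:-→d19:-→d20:-→d21:-→d22:-→d23:-→d24:-→d25:-→d26:-→d27:H1 -> H1
  add 225.9.75.0/24 -> H0 at depth 24
  lookup 31.101.118.119: bits ε walk d0:- -> no-route
  add 125.102.210.224/27 -> H2 at depth 27
  - 225.9.75.0/24 clear@24
  - 125.102.210.224/27 clear@27
  lookup 225.9.75.174: bits 111000010000100101001011101 walk d0:-→d1:-→d2:-→d3:-→d4:-→d5:-→d6:-→d7:-→d8:-→d9:-→d10:-→d11:-→d12:-→d13:-→d14:-→d15:-→d16:-→d17:-→d18:-→d19:-→d20:-→d21:-→d22:-→d23:-→d24:-→d25:-→d26:-→d27:H1 -> H1
  lookup 225.9.75.160: bits 111000010000100101001011101 walk d0:-→d1:-→d2:-→d3:-→d4:-→d5:-→d6:-→d7:-→d8:-→d9:-→d10:-→d11:-→d12:-→d13:-→d14:-→d15:-→d16:-→d17:-→d18:-→d19:-→d20:-→d21:-→d22:-→d23:-→d24:-→d25:-→d26:-→d27:H1 -> H1
  lookup 225.9.75.166: bits 111000010000100101001011101 walk d0:-→d1:-→d2:-→d3:-→d4:-→d5:-→d6:-→d7:-→d8:-→d9:-→d10:-→d11:-→d12:-→d13:-→d14:-→d15:-→d16:-→d17:-→d18:-→d19:-→d20:-→d21:-→d22:-→d23:-→d24:-→d25:-→d26:-→d27:H1 -> H1
  lookup 225.9.75.188: bits 111000010000100101001011101 walk d0:-→d1:-→d2:-→d3:-→d4:-→d5:-→d6:-→d7:-→d8:-→d9:-→d10:-→d11:-→d12:-→d13:-→d14:-→d15:-→d16:-→d17:-→d18:-→d19:-→d20:-→d21:-→d22:-→d23:-→d24:-→d25:-→d26:-→d27:H1 -> H1
  lookup 225.9.75.163: bits 111000010000100101001011101 walk d0:-→d1:-→d2:-→d3:-→d4:-→d5:-→d6:-→d7:-→d8:-→d9:-→d10:-→d11:-→d12:-→d13:-→d14:-→d15:-→d16:-→d17:-→d18:-→d19:-→d20:-→d21:-→d22:-→d23:-→d24:-→d25:-→d26:-→d27:H1 -> H1
  lookup 208.131.3.7: bits 11 walk d0:-→d1:-→d2:- -> no-route
  add 36.7.146.0/24 -> H0 at depth 24
  add 36.7.144.0/20 -> H2 at depth 20
  add 36.7.146.164/31 -> H0 at depth 31
  lookup 36.7.146.3: bits 001001000000011110010010 walk d0:-→d1:-→d2:-→d3:-→d4:-→d5:-→d6:-→d7:-→d8:-→d9:-→d10:-→d11:-→d12:-→d13:-→d14:-→d15:-→d16:-→d17:-→d18:-→d19:-→d20:H2→d21:-→d22:-→d23:-→d24:H0 -> H0
  lookup 36.7.146.164: bits 0010010000000111100100101010010 walk d0:-→d1:-→d2:-→d3:-→d4:-→d5:-→d6:-→d7:-→d8:-→d9:-→d10:-→d11:-→d12:-→d13:-→d14:-→d15:-→d16:-→d17:-→d18:-→d19:-→d20:H2→d21:-→d22:-→d23:-→d24:H0→d25:-→d26:-→d27:-→d28:-→d29:-→d30:-→d31:H0 -> H0
  - 36.7.146.0/24 clear@24
  add 0.0.0.0/0 -> H1 at depth 0
  add 225.9.75.160/28 -> H0 at depth 28
  add 0.0.0.0/0 -> H1 at depth 0
  lookup 225.9.75.161: bits 1110000100001001010010111010 walk d0:H1→d1:-→d2:-→d3:-→d4:-→d5:-→d6:-→d7:-→d8:-→d9:-→d10:-→d11:-→d12:-→d13:-→d14:-→d15:-→d16:-→d17:-→d18:-→d19:-→d20:-→d21:-→d22:-→d23:-→d24:-→d25:-→d26:-→d27:H1→d28:H0 -> H0
  add 0.0.0.0/0 -> H1 at depth 0
  lookup 36.7.146.164: bits 0010010000000111100100101010010 walk d0:H1→d1:-→d2:-→d3:-→d4:-→d5:-→d6:-→d7:-→d8:-→d9:-→d10:-→d11:-→d12:-→d13:-→d14:-→d15:-→d16:-→d17:-→d18:-→d19:-→d20:H2→d21:-→d22:-→d23:-→d24:-→d25:-→d26:-→d27:-→d28:-→d29:-→d30:-→d31:H0 -> H0
  lookup 225.9.75.160: bits 1110000100001001010010111010 walk d0:H1→d1:-→d2:-→d3:-→d4:-→d5:-→d6:-→d7:-→d8:-→d9:-→d10:-→d11:-→d12:-→d13:-→d14:-→d15:-→d16:-→d17:-→d18:-→d19:-→d20:-→d21:-→d22:-→d23:-→d24:-→d25:-→d26:-→d27:H1→d28:H0 -> H0
  - 36.7.144.0/20 clear@20
  lookup 225.9.75.175: bits 1110000100001001010010111010 walk d0:H1→d1:-→d2:-→d3:-→d4:-→d5:-→d6:-→d7:-→d8:-→d9:-→d10:-→d11:-→d12:-→d13:-→d14:-→d15:-→d16:-→d17:-→d18:-→d19:-→d20:-→d21:-→d22:-→d23:-→d24:-→d25:-→d26:-→d27:H1→d28:H0 -> H0
  lookup 225.9.75.167: bits 1110000100001001010010111010 walk d0:H1→d1:-→d2:-→d3:-→d4:-→d5:-→d6:-→d7:-→d8:-→d9:-→d10:-→d11:-→d12:-→d13:-→d14:-→d15:-→d16:-→d17:-→d18:-→d19:-→d20:-→d21:-→d22:-→d23:-→d24:-→d25:-→d26:-→d27:H1→d28:H0 -> H0
  - 225.9.75.160/28 clear@28
  add 225.0.0.0/12 -> H0 at depth 12
  lookup 225.9.75.166: bits 1110000100001001010010111010 walk d0:H1→d1:-→d2:-→d3:-→d4:-→d5:-→d6:-→d7:-→d8:-→d9:-→d10:-→d11:-→d12:H0→d13:-→d14:-→d15:-→d16:-→d17:-→d18:-→d19:-→d20:-→d21:-→d22:-→d23:-→d24:-→d25:-→d26:-→d27:H1→d28:- -> H1
  lookup 225.0.22.55: bits 111000010000 walk d0:H1→d1:-→d2:-→d3:-→d4:-→d5:-→d6:-→d7:-→d8:-→d9:-→d10:-→d11:-→d12:H0 -> H0
  add 225.9.75.160/28 -> H1 at depth 28
  add 0.0.0.0/0 -> H3 at depth 0
  - 0.0.0.0/0 clear@0

== LOOKUPS ==
["H1","no-route","H1","H1","H1","H1","H1","no-route","H0","H0","H0","H0","H0","H0","H0","H1","H0"]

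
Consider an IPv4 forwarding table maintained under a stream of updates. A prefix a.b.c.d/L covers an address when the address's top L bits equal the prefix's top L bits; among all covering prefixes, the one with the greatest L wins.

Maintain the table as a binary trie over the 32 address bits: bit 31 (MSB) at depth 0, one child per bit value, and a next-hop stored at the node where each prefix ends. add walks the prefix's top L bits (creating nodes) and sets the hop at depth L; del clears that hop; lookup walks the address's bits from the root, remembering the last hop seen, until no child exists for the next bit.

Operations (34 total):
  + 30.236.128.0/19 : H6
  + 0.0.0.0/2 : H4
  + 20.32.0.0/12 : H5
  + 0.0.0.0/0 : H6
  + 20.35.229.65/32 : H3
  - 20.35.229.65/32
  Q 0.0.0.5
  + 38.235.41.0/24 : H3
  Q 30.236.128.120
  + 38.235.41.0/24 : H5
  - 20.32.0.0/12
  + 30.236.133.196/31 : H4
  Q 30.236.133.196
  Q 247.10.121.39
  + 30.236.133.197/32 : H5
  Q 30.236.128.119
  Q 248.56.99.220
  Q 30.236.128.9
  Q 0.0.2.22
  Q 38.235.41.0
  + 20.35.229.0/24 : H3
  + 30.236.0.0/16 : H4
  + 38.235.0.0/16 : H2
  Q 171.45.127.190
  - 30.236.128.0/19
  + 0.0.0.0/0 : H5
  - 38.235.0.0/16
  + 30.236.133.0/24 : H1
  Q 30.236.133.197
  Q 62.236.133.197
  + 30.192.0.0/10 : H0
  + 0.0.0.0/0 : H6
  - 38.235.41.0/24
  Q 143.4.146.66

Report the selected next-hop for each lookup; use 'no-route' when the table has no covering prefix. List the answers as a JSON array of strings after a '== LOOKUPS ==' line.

Trace:
  add 30.236.128.0/19 -> H6 at depth 19
  add 0.0.0.0/2 -> H4 at depth 2
  add 20.32.0.0/12 -> H5 at depth 12
  add 0.0.0.0/0 -> H6 at depth 0
  add 20.35.229.65/32 -> H3 at depth 32
  - 20.35.229.65/32 clear@32
  lookup 0.0.0.5: bits 000 walk d0:H6→d1:-→d2:H4→d3:- -> H4
  add 38.235.41.0/24 -> H3 at depth 24
  lookup 30.236.128.120: bits 0001111011101100100 walk d0:H6→d1:-→d2:H4→d3:-→d4:-→d5:-→d6:-→d7:-→d8:-→d9:-→d10:-→d11:-→d12:-→d13:-→d14:-→d15:-→d16:-→d17:-→d18:-→d19:H6 -> H6
  add 38.235.41.0/24 -> H5 at depth 24
  - 20.32.0.0/12 clear@12
  add 30.236.133.196/31 -> H4 at depth 31
  lookup 30.236.133.196: bits 0001111011101100100001011100010 walk d0:H6→d1:-→d2:H4→d3:-→d4:-→d5:-→d6:-→d7:-→d8:-→d9:-→d10:-→d11:-→d12:-→d13:-→d14:-→d15:-→d16:-→d17:-→d18:-→d19:H6→d20:-→d21:-→d22:-→d23:-→d24:-→d25:-→d26:-→d27:-→d28:-→d29:-→d30:-→d31:H4 -> H4
  lookup 247.10.121.39: bits ε walk d0:H6 -> H6
  add 30.236.133.197/32 -> H5 at depth 32
  lookup 30.236.128.119: bits 000111101110110010000 walk d0:H6→d1:-→d2:H4→d3:-→d4:-→d5:-→d6:-→d7:-→d8:-→d9:-→d10:-→d11:-→d12:-→d13:-→d14:-→d15:-→d16:-→d17:-→d18:-→d19:H6→d20:-→d21:- -> H6
  lookup 248.56.99.220: bits ε walk d0:H6 -> H6
  lookup 30.236.128.9: bits 000111101110110010000 walk d0:H6→d1:-→d2:H4→d3:-→d4:-→d5:-→d6:-→d7:-→d8:-→d9:-→d10:-→d11:-→d12:-→d13:-→d14:-→d15:-→d16:-→d17:-→d18:-→d19:H6→d20:-→d21:- -> H6
  lookup 0.0.2.22: bits 000 walk d0:H6→d1:-→d2:H4→d3:- -> H4
  lookup 38.235.41.0: bits 001001101110101100101001 walk d0:H6→d1:-→d2:H4→d3:-→d4:-→d5:-→d6:-→d7:-→d8:-→d9:-→d10:-→d11:-→d12:-→d13:-→d14:-→d15:-→d16:-→d17:-→d18:-→d19:-→d20:-→d21:-→d22:-→d23:-→d24:H5 -> H5
  add 20.35.229.0/24 -> H3 at depth 24
  add 30.236.0.0/16 -> H4 at depth 16
  add 38.235.0.0/16 -> H2 at depth 16
  lookup 171.45.127.190: bits ε walk d0:H6 -> H6
  - 30.236.128.0/19 clear@19
  add 0.0.0.0/0 -> H5 at depth 0
  - 38.235.0.0/16 clear@16
  add 30.236.133.0/24 -> H1 at depth 24
  lookup 30.236.133.197: bits 00011110111011001000010111000101 walk d0:H5→d1:-→d2:H4→d3:-→d4:-→d5:-→d6:-→d7:-→d8:-→d9:-→d10:-→d11:-→d12:-→d13:-→d14:-→d15:-→d16:H4→d17:-→d18:-→d19:-→d20:-→d21:-→d22:-→d23:-→d24:H1→d25:-→d26:-→d27:-→d28:-→d29:-→d30:-→d31:H4→d32:H5 -> H5
  lookup 62.236.133.197: bits 001 walk d0:H5→d1:-→d2:H4→d3:- -> H4
  add 30.192.0.0/10 -> H0 at depth 10
  add 0.0.0.0/0 -> H6 at depth 0
  - 38.235.41.0/24 clear@24
  lookup 143.4.146.66: bits ε walk d0:H6 -> H6

== LOOKUPS ==
["H4","H6","H4","H6","H6","H6","H6","H4","H5","H6","H5","H4","H6"]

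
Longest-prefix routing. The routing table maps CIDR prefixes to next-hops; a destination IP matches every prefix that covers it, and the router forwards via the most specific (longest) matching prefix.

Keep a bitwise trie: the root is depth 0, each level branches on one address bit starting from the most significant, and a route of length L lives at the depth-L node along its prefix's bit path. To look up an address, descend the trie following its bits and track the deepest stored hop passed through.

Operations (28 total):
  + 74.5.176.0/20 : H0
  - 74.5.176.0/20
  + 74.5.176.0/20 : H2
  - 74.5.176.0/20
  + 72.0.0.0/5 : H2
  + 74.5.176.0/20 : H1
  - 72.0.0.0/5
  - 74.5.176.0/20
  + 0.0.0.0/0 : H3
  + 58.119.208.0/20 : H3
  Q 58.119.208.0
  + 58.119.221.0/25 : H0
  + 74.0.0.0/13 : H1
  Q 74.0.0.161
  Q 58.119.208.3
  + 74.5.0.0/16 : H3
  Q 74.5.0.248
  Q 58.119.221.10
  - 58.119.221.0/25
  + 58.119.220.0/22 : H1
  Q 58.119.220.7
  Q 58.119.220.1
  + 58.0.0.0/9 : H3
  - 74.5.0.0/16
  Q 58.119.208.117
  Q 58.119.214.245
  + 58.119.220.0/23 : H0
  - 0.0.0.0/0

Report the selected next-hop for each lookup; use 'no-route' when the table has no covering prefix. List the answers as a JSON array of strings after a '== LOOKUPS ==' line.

Trace:
  add 74.5.176.0/20 -> H0 at depth 20
  - 74.5.176.0/20 clear@20
  add 74.5.176.0/20 -> H2 at depth 20
  - 74.5.176.0/20 clear@20
  add 72.0.0.0/5 -> H2 at depth 5
  add 74.5.176.0/20 -> H1 at depth 20
  - 72.0.0.0/5 clear@5
  - 74.5.176.0/20 clear@20
  add 0.0.0.0/0 -> H3 at depth 0
  add 58.119.208.0/20 -> H3 at depth 20
  Q 58.119.208.0: descend 00111010011101111101 ; hops seen [H3,H3] ; pick H3
  add 58.119.221.0/25 -> H0 at depth 25
  add 74.0.0.0/13 -> H1 at depth 13
  Q 74.0.0.161: descend 0100101000000 ; hops seen [H3,H1] ; pick H1
  Q 58.119.208.3: descend 00111010011101111101 ; hops seen [H3,H3] ; pick H3
  add 74.5.0.0/16 -> H3 at depth 16
  Q 74.5.0.248: descend 0100101000000101 ; hops seen [H3,H1,H3] ; pick H3
  Q 58.119.221.10: descend 0011101001110111110111010 ; hops seen [H3,H3,H0] ; pick H0
  - 58.119.221.0/25 clear@25
  add 58.119.220.0/22 -> H1 at depth 22
  Q 58.119.220.7: descend 00111010011101111101110 ; hops seen [H3,H3,H1] ; pick H1
  Q 58.119.220.1: descend 00111010011101111101110 ; hops seen [H3,H3,H1] ; pick H1
  add 58.0.0.0/9 -> H3 at depth 9
  - 74.5.0.0/16 clear@16
  Q 58.119.208.117: descend 00111010011101111101 ; hops seen [H3,H3,H3] ; pick H3
  Q 58.119.214.245: descend 00111010011101111101 ; hops seen [H3,H3,H3] ; pick H3
  add 58.119.220.0/23 -> H0 at depth 23
  - 0.0.0.0/0 clear@0

== LOOKUPS ==
["H3","H1","H3","H3","H0","H1","H1","H3","H3"]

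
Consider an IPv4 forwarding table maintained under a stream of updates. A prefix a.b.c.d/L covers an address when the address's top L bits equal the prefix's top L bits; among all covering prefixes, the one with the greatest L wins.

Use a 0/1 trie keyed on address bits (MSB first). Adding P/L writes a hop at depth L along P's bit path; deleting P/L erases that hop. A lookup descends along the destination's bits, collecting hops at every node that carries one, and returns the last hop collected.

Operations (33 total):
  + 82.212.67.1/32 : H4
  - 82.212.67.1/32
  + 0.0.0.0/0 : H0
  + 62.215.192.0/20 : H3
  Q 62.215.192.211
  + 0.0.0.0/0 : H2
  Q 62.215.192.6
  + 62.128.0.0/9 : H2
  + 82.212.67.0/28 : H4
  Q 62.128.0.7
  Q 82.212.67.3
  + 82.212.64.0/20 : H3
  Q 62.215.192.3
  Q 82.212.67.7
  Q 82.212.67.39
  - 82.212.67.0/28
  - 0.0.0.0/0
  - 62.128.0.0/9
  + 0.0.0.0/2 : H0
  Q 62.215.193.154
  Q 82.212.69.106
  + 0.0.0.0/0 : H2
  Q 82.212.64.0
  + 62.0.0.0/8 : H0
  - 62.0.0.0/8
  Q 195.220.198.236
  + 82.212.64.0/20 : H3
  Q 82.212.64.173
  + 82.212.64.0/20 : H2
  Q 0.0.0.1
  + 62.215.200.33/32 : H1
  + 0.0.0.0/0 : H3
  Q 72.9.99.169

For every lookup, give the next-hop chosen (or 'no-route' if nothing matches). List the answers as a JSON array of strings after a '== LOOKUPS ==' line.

Trace:
  add 82.212.67.1/32 -> H4 at depth 32
  - 82.212.67.1/32 clear@32
  add 0.0.0.0/0 -> H0 at depth 0
  add 62.215.192.0/20 -> H3 at depth 20
  lookup 62.215.192.211: bits 00111110110101111100 walk d0:H0→d1:-→d2:-→d3:-→d4:-→d5:-→d6:-→d7:-→d8:-→d9:-→d10:-→d11:-→d12:-→d13:-→d14:-→d15:-→d16:-→d17:-→d18:-→d19:-→d20:H3 -> H3
  add 0.0.0.0/0 -> H2 at depth 0
  lookup 62.215.192.6: bits 00111110110101111100 walk d0:H2→d1:-→d2:-→d3:-→d4:-→d5:-→d6:-→d7:-→d8:-→d9:-→d10:-→d11:-→d12:-→d13:-→d14:-→d15:-→d16:-→d17:-→d18:-→d19:-→d20:H3 -> H3
  add 62.128.0.0/9 -> H2 at depth 9
  add 82.212.67.0/28 -> H4 at depth 28
  lookup 62.128.0.7: bits 001111101 walk d0:H2→d1:-→d2:-→d3:-→d4:-→d5:-→d6:-→d7:-→d8:-→d9:H2 -> H2
  lookup 82.212.67.3: bits 010100101101010001000011000000 walk d0:H2→d1:-→d2:-→d3:-→d4:-→d5:-→d6:-→d7:-→d8:-→d9:-→d10:-→d11:-→d12:-→d13:-→d14:-→d15:-→d16:-→d17:-→d18:-→d19:-→d20:-→d21:-→d22:-→d23:-→d24:-→d25:-→d26:-→d27:-→d28:H4→d29:-→d30:- -> H4
  add 82.212.64.0/20 -> H3 at depth 20
  lookup 62.215.192.3: bits 00111110110101111100 walk d0:H2→d1:-→d2:-→d3:-→d4:-→d5:-→d6:-→d7:-→d8:-→d9:H2→d10:-→d11:-→d12:-→d13:-→d14:-→d15:-→d16:-→d17:-→d18:-→d19:-→d20:H3 -> H3
  lookup 82.212.67.7: bits 01010010110101000100001100000 walk d0:H2→d1:-→d2:-→d3:-→d4:-→d5:-→d6:-→d7:-→d8:-→d9:-→d10:-→d11:-→d12:-→d13:-→d14:-→d15:-→d16:-→d17:-→d18:-→d19:-→d20:H3→d21:-→d22:-→d23:-→d24:-→d25:-→d26:-→d27:-→d28:H4→d29:- -> H4
  lookup 82.212.67.39: bits 01010010110101000100001100 walk d0:H2→d1:-→d2:-→d3:-→d4:-→d5:-→d6:-→d7:-→d8:-→d9:-→d10:-→d11:-→d12:-→d13:-→d14:-→d15:-→d16:-→d17:-→d18:-→d19:-→d20:H3→d21:-→d22:-→d23:-→d24:-→d25:-→d26:- -> H3
  - 82.212.67.0/28 clear@28
  - 0.0.0.0/0 clear@0
  - 62.128.0.0/9 clear@9
  add 0.0.0.0/2 -> H0 at depth 2
  lookup 62.215.193.154: bits 00111110110101111100 walk d0:-→d1:-→d2:H0→d3:-→d4:-→d5:-→d6:-→d7:-→d8:-→d9:-→d10:-→d11:-→d12:-→d13:-→d14:-→d15:-→d16:-→d17:-→d18:-→d19:-→d20:H3 -> H3
  lookup 82.212.69.106: bits 010100101101010001000 walk d0:-→d1:-→d2:-→d3:-→d4:-→d5:-→d6:-→d7:-→d8:-→d9:-→d10:-→d11:-→d12:-→d13:-→d14:-→d15:-→d16:-→d17:-→d18:-→d19:-→d20:H3→d21:- -> H3
  add 0.0.0.0/0 -> H2 at depth 0
  lookup 82.212.64.0: bits 0101001011010100010000 walk d0:H2→d1:-→d2:-→d3:-→d4:-→d5:-→d6:-→d7:-→d8:-→d9:-→d10:-→d11:-→d12:-→d13:-→d14:-→d15:-→d16:-→d17:-→d18:-→d19:-→d20:H3→d21:-→d22:- -> H3
  add 62.0.0.0/8 -> H0 at depth 8
  - 62.0.0.0/8 clear@8
  lookup 195.220.198.236: bits ε walk d0:H2 -> H2
  add 82.212.64.0/20 -> H3 at depth 20
  lookup 82.212.64.173: bits 0101001011010100010000 walk d0:H2→d1:-→d2:-→d3:-→d4:-→d5:-→d6:-→d7:-→d8:-→d9:-→d10:-→d11:-→d12:-→d13:-→d14:-→d15:-→d16:-→d17:-→d18:-→d19:-→d20:H3→d21:-→d22:- -> H3
  add 82.212.64.0/20 -> H2 at depth 20
  lookup 0.0.0.1: bits 00 walk d0:H2→d1:-→d2:H0 -> H0
  add 62.215.200.33/32 -> H1 at depth 32
  add 0.0.0.0/0 -> H3 at depth 0
  lookup 72.9.99.169: bits 010 walk d0:H3→d1:-→d2:-→d3:- -> H3

== LOOKUPS ==
["H3","H3","H2","H4","H3","H4","H3","H3","H3","H3","H2","H3","H0","H3"]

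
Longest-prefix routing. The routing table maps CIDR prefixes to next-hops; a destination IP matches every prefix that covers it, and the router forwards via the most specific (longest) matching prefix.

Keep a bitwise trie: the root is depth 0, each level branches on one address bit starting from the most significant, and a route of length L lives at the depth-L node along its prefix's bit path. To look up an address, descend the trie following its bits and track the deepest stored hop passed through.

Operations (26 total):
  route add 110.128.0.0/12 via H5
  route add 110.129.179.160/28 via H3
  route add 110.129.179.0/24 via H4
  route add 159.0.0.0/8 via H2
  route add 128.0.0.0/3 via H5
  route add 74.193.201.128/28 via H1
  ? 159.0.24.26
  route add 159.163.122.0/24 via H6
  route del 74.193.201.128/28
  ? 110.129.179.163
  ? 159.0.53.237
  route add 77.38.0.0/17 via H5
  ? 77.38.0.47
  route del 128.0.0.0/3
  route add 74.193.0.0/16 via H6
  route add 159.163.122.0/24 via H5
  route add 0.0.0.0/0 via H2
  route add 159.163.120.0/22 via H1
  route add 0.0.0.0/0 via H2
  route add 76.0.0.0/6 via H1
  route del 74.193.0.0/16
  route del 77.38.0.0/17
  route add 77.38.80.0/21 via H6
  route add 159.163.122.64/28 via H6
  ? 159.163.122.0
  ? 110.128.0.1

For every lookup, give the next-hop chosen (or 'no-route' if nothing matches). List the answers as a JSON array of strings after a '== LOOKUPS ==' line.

Trace:
  + 110.128.0.0/12 (H5) depth=12
  + 110.129.179.160/28 (H3) depth=28
  + 110.129.179.0/24 (H4) depth=24
  + 159.0.0.0/8 (H2) depth=8
  + 128.0.0.0/3 (H5) depth=3
  + 74.193.201.128/28 (H1) depth=28
  lookup 159.0.24.26: bits 10011111 walk d0:-→d1:-→d2:-→d3:H5→d4:-→d5:-→d6:-→d7:-→d8:H2 -> H2
  + 159.163.122.0/24 (H6) depth=24
  - 74.193.201.128/28 clear@28
  lookup 110.129.179.163: bits 0110111010000001101100111010 walk d0:-→d1:-→d2:-→d3:-→d4:-→d5:-→d6:-→d7:-→d8:-→d9:-→d10:-→d11:-→d12:H5→d13:-→d14:-→d15:-→d16:-→d17:-→d18:-→d19:-→d20:-→d21:-→d22:-→d23:-→d24:H4→d25:-→d26:-→d27:-→d28:H3 -> H3
  lookup 159.0.53.237: bits 10011111 walk d0:-→d1:-→d2:-→d3:H5→d4:-→d5:-→d6:-→d7:-→d8:H2 -> H2
  + 77.38.0.0/17 (H5) depth=17
  lookup 77.38.0.47: bits 01001101001001100 walk d0:-→d1:-→d2:-→d3:-→d4:-→d5:-→d6:-→d7:-→d8:-→d9:-→d10:-→d11:-→d12:-→d13:-→d14:-→d15:-→d16:-→d17:H5 -> H5
  - 128.0.0.0/3 clear@3
  + 74.193.0.0/16 (H6) depth=16
  + 159.163.122.0/24 (H5) depth=24
  + 0.0.0.0/0 (H2) depth=0
  + 159.163.120.0/22 (H1) depth=22
  + 0.0.0.0/0 (H2) depth=0
  + 76.0.0.0/6 (H1) depth=6
  - 74.193.0.0/16 clear@16
  - 77.38.0.0/17 clear@17
  + 77.38.80.0/21 (H6) depth=21
  + 159.163.122.64/28 (H6) depth=28
  lookup 159.163.122.0: bits 1001111110100011011110100 walk d0:H2→d1:-→d2:-→d3:-→d4:-→d5:-→d6:-→d7:-→d8:H2→d9:-→d10:-→d11:-→d12:-→d13:-→d14:-→d15:-→d16:-→d17:-→d18:-→d19:-→d20:-→d21:-→d22:H1→d23:-→d24:H5→d25:- -> H5
  lookup 110.128.0.1: bits 011011101000000 walk d0:H2→d1:-→d2:-→d3:-→d4:-→d5:-→d6:-→d7:-→d8:-→d9:-→d10:-→d11:-→d12:H5→d13:-→d14:-→d15:- -> H5

== LOOKUPS ==
["H2","H3","H2","H5","H5","H5"]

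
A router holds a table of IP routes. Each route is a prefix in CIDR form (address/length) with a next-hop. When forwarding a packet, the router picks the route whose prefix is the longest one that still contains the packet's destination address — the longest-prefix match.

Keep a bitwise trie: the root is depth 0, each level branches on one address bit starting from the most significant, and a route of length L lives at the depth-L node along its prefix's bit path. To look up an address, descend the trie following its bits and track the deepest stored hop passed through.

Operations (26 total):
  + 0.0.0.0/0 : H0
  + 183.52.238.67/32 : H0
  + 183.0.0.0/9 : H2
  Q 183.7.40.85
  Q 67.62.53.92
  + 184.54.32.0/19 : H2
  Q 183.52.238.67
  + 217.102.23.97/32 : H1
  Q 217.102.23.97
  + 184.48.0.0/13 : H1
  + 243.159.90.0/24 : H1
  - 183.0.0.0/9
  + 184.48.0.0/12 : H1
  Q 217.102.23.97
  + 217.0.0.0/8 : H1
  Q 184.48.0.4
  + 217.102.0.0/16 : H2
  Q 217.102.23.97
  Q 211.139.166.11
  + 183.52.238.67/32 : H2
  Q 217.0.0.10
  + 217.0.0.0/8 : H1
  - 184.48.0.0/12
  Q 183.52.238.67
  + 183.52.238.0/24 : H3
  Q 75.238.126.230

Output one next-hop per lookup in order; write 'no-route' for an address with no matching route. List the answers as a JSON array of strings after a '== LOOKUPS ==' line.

Apply in order:
  + 0.0.0.0/0 (H0) depth=0
  + 183.52.238.67/32 (H0) depth=32
  + 183.0.0.0/9 (H2) depth=9
  lookup 183.7.40.85: bits 1011011100 walk d0:H0→d1:-→d2:-→d3:-→d4:-→d5:-→d6:-→d7:-→d8:-→d9:H2→d10:- -> H2
  lookup 67.62.53.92: bits ε walk d0:H0 -> H0
  + 184.54.32.0/19 (H2) depth=19
  lookup 183.52.238.67: bits 10110111001101001110111001000011 walk d0:H0→d1:-→d2:-→d3:-→d4:-→d5:-→d6:-→d7:-→d8:-→d9:H2→d10:-→d11:-→d12:-→d13:-→d14:-→d15:-→d16:-→d17:-→d18:-→d19:-→d20:-→d21:-→d22:-→d23:-→d24:-→d25:-→d26:-→d27:-→d28:-→d29:-→d30:-→d31:-→d32:H0 -> H0
  + 217.102.23.97/32 (H1) depth=32
  lookup 217.102.23.97: bits 11011001011001100001011101100001 walk d0:H0→d1:-→d2:-→d3:-→d4:-→d5:-→d6:-→d7:-→d8:-→d9:-→d10:-→d11:-→d12:-→d13:-→d14:-→d15:-→d16:-→d17:-→d18:-→d19:-→d20:-→d21:-→d22:-→d23:-→d24:-→d25:-→d26:-→d27:-→d28:-→d29:-→d30:-→d31:-→d32:H1 -> H1
  + 184.48.0.0/13 (H1) depth=13
  + 243.159.90.0/24 (H1) depth=24
  del 183.0.0.0/9 (clear depth 9)
  + 184.48.0.0/12 (H1) depth=12
  lookup 217.102.23.97: bits 11011001011001100001011101100001 walk d0:H0→d1:-→d2:-→d3:-→d4:-→d5:-→d6:-→d7:-→d8:-→d9:-→d10:-→d11:-→d12:-→d13:-→d14:-→d15:-→d16:-→d17:-→d18:-→d19:-→d20:-→d21:-→d22:-→d23:-→d24:-→d25:-→d26:-→d27:-→d28:-→d29:-→d30:-→d31:-→d32:H1 -> H1
  + 217.0.0.0/8 (H1) depth=8
  lookup 184.48.0.4: bits 1011100000110 walk d0:H0→d1:-→d2:-→d3:-→d4:-→d5:-→d6:-→d7:-→d8:-→d9:-→d10:-→d11:-→d12:H1→d13:H1 -> H1
  + 217.102.0.0/16 (H2) depth=16
  lookup 217.102.23.97: bits 11011001011001100001011101100001 walk d0:H0→d1:-→d2:-→d3:-→d4:-→d5:-→d6:-→d7:-→d8:H1→d9:-→d10:-→d11:-→d12:-→d13:-→d14:-→d15:-→d16:H2→d17:-→d18:-→d19:-→d20:-→d21:-→d22:-→d23:-→d24:-→d25:-→d26:-→d27:-→d28:-→d29:-→d30:-→d31:-→d32:H1 -> H1
  lookup 211.139.166.11: bits 1101 walk d0:H0→d1:-→d2:-→d3:-→d4:- -> H0
  + 183.52.238.67/32 (H2) depth=32
  lookup 217.0.0.10: bits 110110010 walk d0:H0→d1:-→d2:-→d3:-→d4:-→d5:-→d6:-→d7:-→d8:H1→d9:- -> H1
  + 217.0.0.0/8 (H1) depth=8
  del 184.48.0.0/12 (clear depth 12)
  lookup 183.52.238.67: bits 10110111001101001110111001000011 walk d0:H0→d1:-→d2:-→d3:-→d4:-→d5:-→d6:-→d7:-→d8:-→d9:-→d10:-→d11:-→d12:-→d13:-→d14:-→d15:-→d16:-→d17:-→d18:-→d19:-→d20:-→d21:-→d22:-→d23:-→d24:-→d25:-→d26:-→d27:-→d28:-→d29:-→d30:-→d31:-→d32:H2 -> H2
  + 183.52.238.0/24 (H3) depth=24
  lookup 75.238.126.230: bits ε walk d0:H0 -> H0

== LOOKUPS ==
["H2","H0","H0","H1","H1","H1","H1","H0","H1","H2","H0"]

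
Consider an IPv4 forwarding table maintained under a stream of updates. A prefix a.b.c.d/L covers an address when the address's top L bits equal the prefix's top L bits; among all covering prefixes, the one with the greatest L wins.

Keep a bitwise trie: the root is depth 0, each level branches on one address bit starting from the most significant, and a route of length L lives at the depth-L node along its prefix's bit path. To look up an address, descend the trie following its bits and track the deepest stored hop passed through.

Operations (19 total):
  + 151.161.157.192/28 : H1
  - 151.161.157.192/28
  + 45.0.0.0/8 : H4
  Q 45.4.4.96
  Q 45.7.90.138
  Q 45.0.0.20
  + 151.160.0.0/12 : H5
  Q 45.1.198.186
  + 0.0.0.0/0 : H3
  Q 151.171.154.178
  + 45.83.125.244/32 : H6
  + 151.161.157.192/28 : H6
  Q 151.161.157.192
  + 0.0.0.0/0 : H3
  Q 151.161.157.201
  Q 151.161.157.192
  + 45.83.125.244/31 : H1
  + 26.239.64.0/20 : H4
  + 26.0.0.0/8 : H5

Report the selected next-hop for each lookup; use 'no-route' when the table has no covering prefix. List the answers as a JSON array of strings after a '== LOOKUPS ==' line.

Trace:
  add 151.161.157.192/28 -> H1 at depth 28
  del 151.161.157.192/28 (clear depth 28)
  add 45.0.0.0/8 -> H4 at depth 8
  lookup 45.4.4.96: bits 00101101 walk d0:-→d1:-→d2:-→d3:-→d4:-→d5:-→d6:-→d7:-→d8:H4 -> H4
  lookup 45.7.90.138: bits 00101101 walk d0:-→d1:-→d2:-→d3:-→d4:-→d5:-→d6:-→d7:-→d8:H4 -> H4
  lookup 45.0.0.20: bits 00101101 walk d0:-→d1:-→d2:-→d3:-→d4:-→d5:-→d6:-→d7:-→d8:H4 -> H4
  add 151.160.0.0/12 -> H5 at depth 12
  lookup 45.1.198.186: bits 00101101 walk d0:-→d1:-→d2:-→d3:-→d4:-→d5:-→d6:-→d7:-→d8:H4 -> H4
  add 0.0.0.0/0 -> H3 at depth 0
  lookup 151.171.154.178: bits 100101111010 walk d0:H3→d1:-→d2:-→d3:-→d4:-→d5:-→d6:-→d7:-→d8:-→d9:-→d10:-→d11:-→d12:H5 -> H5
  add 45.83.125.244/32 -> H6 at depth 32
  add 151.161.157.192/28 -> H6 at depth 28
  lookup 151.161.157.192: bits 1001011110100001100111011100 walk d0:H3→d1:-→d2:-→d3:-→d4:-→d5:-→d6:-→d7:-→d8:-→d9:-→d10:-→d11:-→d12:H5→d13:-→d14:-→d15:-→d16:-→d17:-→d18:-→d19:-→d20:-→d21:-→d22:-→d23:-→d24:-→d25:-→d26:-→d27:-→d28:H6 -> H6
  add 0.0.0.0/0 -> H3 at depth 0
  lookup 151.161.157.201: bits 1001011110100001100111011100 walk d0:H3→d1:-→d2:-→d3:-→d4:-→d5:-→d6:-→d7:-→d8:-→d9:-→d10:-→d11:-→d12:H5→d13:-→d14:-→d15:-→d16:-→d17:-→d18:-→d19:-→d20:-→d21:-→d22:-→d23:-→d24:-→d25:-→d26:-→d27:-→d28:H6 -> H6
  lookup 151.161.157.192: bits 1001011110100001100111011100 walk d0:H3→d1:-→d2:-→d3:-→d4:-→d5:-→d6:-→d7:-→d8:-→d9:-→d10:-→d11:-→d12:H5→d13:-→d14:-→d15:-→d16:-→d17:-→d18:-→d19:-→d20:-→d21:-→d22:-→d23:-→d24:-→d25:-→d26:-→d27:-→d28:H6 -> H6
  add 45.83.125.244/31 -> H1 at depth 31
  add 26.239.64.0/20 -> H4 at depth 20
  add 26.0.0.0/8 -> H5 at depth 8

== LOOKUPS ==
["H4","H4","H4","H4","H5","H6","H6","H6"]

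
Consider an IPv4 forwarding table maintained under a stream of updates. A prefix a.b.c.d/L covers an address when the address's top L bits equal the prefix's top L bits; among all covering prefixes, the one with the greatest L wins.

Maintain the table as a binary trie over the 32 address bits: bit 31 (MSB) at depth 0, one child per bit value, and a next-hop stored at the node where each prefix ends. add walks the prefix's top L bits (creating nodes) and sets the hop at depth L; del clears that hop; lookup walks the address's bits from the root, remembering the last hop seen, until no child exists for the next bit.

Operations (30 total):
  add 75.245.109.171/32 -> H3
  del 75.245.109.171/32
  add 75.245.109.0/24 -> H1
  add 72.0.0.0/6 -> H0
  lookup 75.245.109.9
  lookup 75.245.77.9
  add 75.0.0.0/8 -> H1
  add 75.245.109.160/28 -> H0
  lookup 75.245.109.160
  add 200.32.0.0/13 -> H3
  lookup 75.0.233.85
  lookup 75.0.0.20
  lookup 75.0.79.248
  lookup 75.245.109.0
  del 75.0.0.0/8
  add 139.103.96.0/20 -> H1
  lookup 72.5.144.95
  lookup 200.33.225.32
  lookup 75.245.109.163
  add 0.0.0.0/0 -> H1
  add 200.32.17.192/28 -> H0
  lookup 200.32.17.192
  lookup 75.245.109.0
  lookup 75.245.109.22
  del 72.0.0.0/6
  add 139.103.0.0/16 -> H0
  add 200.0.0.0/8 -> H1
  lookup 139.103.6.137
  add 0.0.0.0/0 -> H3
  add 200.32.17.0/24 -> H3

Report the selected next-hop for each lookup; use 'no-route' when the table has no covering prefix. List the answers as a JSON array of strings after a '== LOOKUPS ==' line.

Apply in order:
  add 75.245.109.171/32 -> H3 at depth 32
  del 75.245.109.171/32 (clear depth 32)
  add 75.245.109.0/24 -> H1 at depth 24
  add 72.0.0.0/6 -> H0 at depth 6
  ? 75.245.109.9  path d0:-→d1:-→d2:-→d3:-→d4:-→d5:-→d6:H0→d7:-→d8:-→d9:-→d10:-→d11:-→d12:-→d13:-→d14:-→d15:-→d16:-→d17:-→d18:-→d19:-→d20:-→d21:-→d22:-→d23:-→d24:H1  best=H1
  ? 75.245.77.9  path d0:-→d1:-→d2:-→d3:-→d4:-→d5:-→d6:H0→d7:-→d8:-→d9:-→d10:-→d11:-→d12:-→d13:-→d14:-→d15:-→d16:-→d17:-→d18:-  best=H0
  add 75.0.0.0/8 -> H1 at depth 8
  add 75.245.109.160/28 -> H0 at depth 28
  ? 75.245.109.160  path d0:-→d1:-→d2:-→d3:-→d4:-→d5:-→d6:H0→d7:-→d8:H1→d9:-→d10:-→d11:-→d12:-→d13:-→d14:-→d15:-→d16:-→d17:-→d18:-→d19:-→d20:-→d21:-→d22:-→d23:-→d24:H1→d25:-→d26:-→d27:-→d28:H0  best=H0
  add 200.32.0.0/13 -> H3 at depth 13
  ? 75.0.233.85  path d0:-→d1:-→d2:-→d3:-→d4:-→d5:-→d6:H0→d7:-→d8:H1  best=H1
  ? 75.0.0.20  path d0:-→d1:-→d2:-→d3:-→d4:-→d5:-→d6:H0→d7:-→d8:H1  best=H1
  ? 75.0.79.248  path d0:-→d1:-→d2:-→d3:-→d4:-→d5:-→d6:H0→d7:-→d8:H1  best=H1
  ? 75.245.109.0  path d0:-→d1:-→d2:-→d3:-→d4:-→d5:-→d6:H0→d7:-→d8:H1→d9:-→d10:-→d11:-→d12:-→d13:-→d14:-→d15:-→d16:-→d17:-→d18:-→d19:-→d20:-→d21:-→d22:-→d23:-→d24:H1  best=H1
  del 75.0.0.0/8 (clear depth 8)
  add 139.103.96.0/20 -> H1 at depth 20
  ? 72.5.144.95  path d0:-→d1:-→d2:-→d3:-→d4:-→d5:-→d6:H0  best=H0
  ? 200.33.225.32  path d0:-→d1:-→d2:-→d3:-→d4:-→d5:-→d6:-→d7:-→d8:-→d9:-→d10:-→d11:-→d12:-→d13:H3  best=H3
  ? 75.245.109.163  path d0:-→d1:-→d2:-→d3:-→d4:-→d5:-→d6:H0→d7:-→d8:-→d9:-→d10:-→d11:-→d12:-→d13:-→d14:-→d15:-→d16:-→d17:-→d18:-→d19:-→d20:-→d21:-→d22:-→d23:-→d24:H1→d25:-→d26:-→d27:-→d28:H0  best=H0
  add 0.0.0.0/0 -> H1 at depth 0
  add 200.32.17.192/28 -> H0 at depth 28
  ? 200.32.17.192  path d0:H1→d1:-→d2:-→d3:-→d4:-→d5:-→d6:-→d7:-→d8:-→d9:-→d10:-→d11:-→d12:-→d13:H3→d14:-→d15:-→d16:-→d17:-→d18:-→d19:-→d20:-→d21:-→d22:-→d23:-→d24:-→d25:-→d26:-→d27:-→d28:H0  best=H0
  ? 75.245.109.0  path d0:H1→d1:-→d2:-→d3:-→d4:-→d5:-→d6:H0→d7:-→d8:-→d9:-→d10:-→d11:-→d12:-→d13:-→d14:-→d15:-→d16:-→d17:-→d18:-→d19:-→d20:-→d21:-→d22:-→d23:-→d24:H1  best=H1
  ? 75.245.109.22  path d0:H1→d1:-→d2:-→d3:-→d4:-→d5:-→d6:H0→d7:-→d8:-→d9:-→d10:-→d11:-→d12:-→d13:-→d14:-→d15:-→d16:-→d17:-→d18:-→d19:-→d20:-→d21:-→d22:-→d23:-→d24:H1  best=H1
  del 72.0.0.0/6 (clear depth 6)
  add 139.103.0.0/16 -> H0 at depth 16
  add 200.0.0.0/8 -> H1 at depth 8
  ? 139.103.6.137  path d0:H1→d1:-→d2:-→d3:-→d4:-→d5:-→d6:-→d7:-→d8:-→d9:-→d10:-→d11:-→d12:-→d13:-→d14:-→d15:-→d16:H0→d17:-  best=H0
  add 0.0.0.0/0 -> H3 at depth 0
  add 200.32.17.0/24 -> H3 at depth 24

== LOOKUPS ==
["H1","H0","H0","H1","H1","H1","H1","H0","H3","H0","H0","H1","H1","H0"]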